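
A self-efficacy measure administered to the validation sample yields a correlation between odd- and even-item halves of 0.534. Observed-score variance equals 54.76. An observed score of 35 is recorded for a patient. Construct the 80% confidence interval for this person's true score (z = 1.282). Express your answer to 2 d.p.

[29.77, 40.23]

SD = √54.76 ≈ 7.400
r_full = 2·0.534 / (1 + 0.534) ≈ 0.696
SEM = 7.400·√(1 − 0.696) ≈ 4.079
Half-width = 1.282·4.079 ≈ 5.229
Interval: (29.771, 40.229)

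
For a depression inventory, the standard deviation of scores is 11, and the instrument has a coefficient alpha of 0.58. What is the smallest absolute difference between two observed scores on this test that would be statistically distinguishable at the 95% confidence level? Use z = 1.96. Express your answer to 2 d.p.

SEM = 11.0000×√(1 − 0.5800) ≈ 7.1288
SE_diff = √2 × SEM ≈ 10.0817
Smallest detectable difference = 1.96×10.0817 ≈ 19.7601

19.76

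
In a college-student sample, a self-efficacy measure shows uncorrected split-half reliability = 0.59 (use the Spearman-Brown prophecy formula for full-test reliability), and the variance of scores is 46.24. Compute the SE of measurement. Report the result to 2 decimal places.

SD = √46.24 = 6.800
r_full = 2·0.59 / (1 + 0.59) ≃ 0.742
SEM = 6.800×√(1 − 0.742) ≃ 3.453

3.45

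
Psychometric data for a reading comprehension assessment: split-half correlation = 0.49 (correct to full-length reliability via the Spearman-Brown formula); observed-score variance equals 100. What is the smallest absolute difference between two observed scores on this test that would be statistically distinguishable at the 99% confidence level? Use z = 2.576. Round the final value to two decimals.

21.31

SD = √100 = 10.0000
r_full = 2·0.49 / (1 + 0.49) ≈ 0.6577
The standard error of measurement is 10.0000*√(1 − 0.6577) ≈ 10.0000*0.5850 ≈ 5.8505.
SE_diff = SEM * √2 ≈ 5.8505 * 1.4142 ≈ 8.2738
Smallest detectable difference = 2.576*8.2738 ≈ 21.3134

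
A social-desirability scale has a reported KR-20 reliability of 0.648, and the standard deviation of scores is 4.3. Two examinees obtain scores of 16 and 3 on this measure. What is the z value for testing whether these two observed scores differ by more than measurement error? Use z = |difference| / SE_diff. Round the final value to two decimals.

3.60

SEM = 4.3000·√(1 − 0.6480) ≈ 2.5512
Standard error of the difference = 2.5512·√2 ≈ 3.6079
z = |16 − 3| / 3.6079 = 13 / 3.6079 ≈ 3.6032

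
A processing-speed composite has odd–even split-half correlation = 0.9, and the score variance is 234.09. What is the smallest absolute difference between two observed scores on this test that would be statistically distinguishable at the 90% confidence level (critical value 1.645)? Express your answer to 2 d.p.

8.17

σ = 234.09^(1/2) = 15.30000
Full-length reliability (Spearman-Brown) = 2(0.9)/(1+0.9) ≈ 0.94737
SEM = 15.30000 * √(1 − 0.94737) = 15.30000 * √0.05263 ≈ 15.30000 * 0.22942 ≈ 3.51006
SE_diff = √2 * SEM ≈ 4.96398
Smallest detectable difference = 1.645*4.96398 ≈ 8.16574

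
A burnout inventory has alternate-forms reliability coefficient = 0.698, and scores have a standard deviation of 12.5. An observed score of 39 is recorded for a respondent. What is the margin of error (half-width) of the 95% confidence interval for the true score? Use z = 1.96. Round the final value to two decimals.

SEM = 12.500 · √(1 − 0.698) = 12.500 · √0.302 ≈ 12.500 · 0.550 ≈ 6.869
Margin = 1.96 · 6.869 ≈ 13.464

13.46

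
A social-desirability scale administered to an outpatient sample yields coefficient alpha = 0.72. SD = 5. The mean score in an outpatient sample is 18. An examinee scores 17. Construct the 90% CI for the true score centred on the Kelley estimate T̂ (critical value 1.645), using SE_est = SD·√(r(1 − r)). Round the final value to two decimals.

T̂ = 0.72000(17) + 0.28000(18) ≈ 17.28000
SE_est = 5.00000×√(0.72000×0.28000) ≈ 2.24499
90% CI: 17.28000 ± 3.69302 ≈ (13.58698, 20.97302)

[13.59, 20.97]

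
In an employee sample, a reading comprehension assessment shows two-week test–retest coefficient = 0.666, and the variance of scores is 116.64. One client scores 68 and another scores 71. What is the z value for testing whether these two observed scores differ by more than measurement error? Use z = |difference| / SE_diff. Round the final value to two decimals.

σ = 116.64^(1/2) = 10.8000
SEM = 10.8000·√(1 − 0.6660) ≈ 6.2416
Standard error of the difference = 6.2416·√2 ≈ 8.8270
z = |68 − 71| / 8.8270 = 3 / 8.8270 ≈ 0.3399

0.34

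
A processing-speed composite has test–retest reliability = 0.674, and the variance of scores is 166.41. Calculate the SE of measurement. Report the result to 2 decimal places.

σ = 166.41^(1/2) = 12.900
The standard error of measurement is 12.900*√(1 − 0.674) ≈ 12.900*0.571 ≈ 7.365.

7.37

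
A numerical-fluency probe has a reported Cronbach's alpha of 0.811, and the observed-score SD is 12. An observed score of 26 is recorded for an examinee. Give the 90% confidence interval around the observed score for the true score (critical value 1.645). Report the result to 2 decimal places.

SEM = 12.0000 * √(1 − 0.8110) = 12.0000 * √0.1890 ≃ 12.0000 * 0.4347 ≃ 5.2169
Half-width = 1.645*5.2169 ≃ 8.5818
Interval: (17.4182, 34.5818)

[17.42, 34.58]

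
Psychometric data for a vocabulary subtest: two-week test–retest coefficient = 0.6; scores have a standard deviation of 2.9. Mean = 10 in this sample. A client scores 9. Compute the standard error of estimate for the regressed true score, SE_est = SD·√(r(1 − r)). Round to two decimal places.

SE_est = SD × √(r(1 − r)) = 2.900 × √0.240 ≃ 2.900 × 0.490 ≃ 1.421

1.42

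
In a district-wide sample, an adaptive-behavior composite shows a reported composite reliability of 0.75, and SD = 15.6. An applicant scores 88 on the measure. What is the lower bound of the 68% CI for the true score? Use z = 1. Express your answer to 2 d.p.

The standard error of measurement is 15.600·√(1 − 0.750) ≈ 15.600·0.500 ≈ 7.800.
1 · SEM ≈ 7.800
Lower bound: 88 − 7.800 = 80.200

80.20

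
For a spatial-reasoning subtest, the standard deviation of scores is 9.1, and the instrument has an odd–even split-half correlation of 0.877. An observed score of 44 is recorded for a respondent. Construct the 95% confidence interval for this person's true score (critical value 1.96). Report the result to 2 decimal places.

[39.43, 48.57]

r_full = 2·0.877 / (1 + 0.877) ≈ 0.9345
The standard error of measurement is 9.1000·√(1 − 0.9345) ≈ 9.1000·0.2560 ≈ 2.3295.
1.96 · SEM ≈ 4.5658
95% CI: 44 ± 4.5658 = [39.4342, 48.5658]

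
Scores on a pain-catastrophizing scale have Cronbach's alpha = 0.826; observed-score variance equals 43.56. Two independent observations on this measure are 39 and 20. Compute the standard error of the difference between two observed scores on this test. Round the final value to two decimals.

3.89

SD = √43.56 ≈ 6.600
The standard error of measurement is 6.600×√(1 − 0.826) ≈ 6.600×0.417 ≈ 2.753.
SE_diff = SEM × √2 ≈ 2.753 × 1.414 ≈ 3.893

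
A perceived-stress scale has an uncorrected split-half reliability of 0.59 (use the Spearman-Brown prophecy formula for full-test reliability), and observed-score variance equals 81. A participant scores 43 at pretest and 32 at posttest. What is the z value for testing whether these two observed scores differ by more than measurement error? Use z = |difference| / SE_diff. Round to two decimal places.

1.70

SD = √81 ≈ 9.0000
Full-length reliability (Spearman-Brown) = 2(0.59)/(1+0.59) ≈ 0.7421
SEM = 9.0000 · √(1 − 0.7421) = 9.0000 · √0.2579 ≈ 9.0000 · 0.5078 ≈ 4.5702
Standard error of the difference = 4.5702·√2 ≈ 6.4632
z = |43 − 32| / 6.4632 = 11 / 6.4632 ≈ 1.7019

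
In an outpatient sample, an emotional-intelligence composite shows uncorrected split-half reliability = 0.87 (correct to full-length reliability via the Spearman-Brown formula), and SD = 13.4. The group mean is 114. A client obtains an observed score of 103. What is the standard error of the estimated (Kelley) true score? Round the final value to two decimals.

3.41

Full-length reliability (Spearman-Brown) = 2(0.87)/(1+0.87) ≈ 0.930
SE_est = SD * √(r(1 − r)) = 13.400 * √0.065 ≈ 13.400 * 0.254 ≈ 3.408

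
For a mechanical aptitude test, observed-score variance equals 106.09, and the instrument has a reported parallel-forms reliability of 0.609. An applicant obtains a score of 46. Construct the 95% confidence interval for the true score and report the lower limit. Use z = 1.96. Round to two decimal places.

33.38

σ = 106.09^(1/2) = 10.3000
The standard error of measurement is 10.3000·√(1 − 0.6090) ≈ 10.3000·0.6253 ≈ 6.4406.
1.96 · SEM ≈ 12.6236
Lower limit = 46 − 12.6236 ≈ 33.3764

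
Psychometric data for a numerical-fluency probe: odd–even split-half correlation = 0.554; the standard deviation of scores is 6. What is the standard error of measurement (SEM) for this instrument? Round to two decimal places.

r_full = 2·0.554 / (1 + 0.554) ≈ 0.713
The standard error of measurement is 6.000×√(1 − 0.713) ≈ 6.000×0.536 ≈ 3.214.

3.21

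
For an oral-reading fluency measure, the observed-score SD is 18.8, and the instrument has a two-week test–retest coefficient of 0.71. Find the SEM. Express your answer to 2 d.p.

10.12

SEM = 18.800 * √(1 − 0.710) = 18.800 * √0.290 ≈ 18.800 * 0.539 ≈ 10.124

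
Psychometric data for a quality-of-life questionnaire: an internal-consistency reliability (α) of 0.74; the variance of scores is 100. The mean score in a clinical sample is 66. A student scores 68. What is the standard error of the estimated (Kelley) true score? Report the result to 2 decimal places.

SD = √100 ≈ 10.000
SE_est = 10.000·√[r(1 − r)] ≈ 4.386

4.39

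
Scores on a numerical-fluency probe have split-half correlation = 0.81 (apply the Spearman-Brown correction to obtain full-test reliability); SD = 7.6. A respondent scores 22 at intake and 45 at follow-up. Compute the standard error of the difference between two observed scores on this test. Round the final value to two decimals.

Full-length reliability (Spearman-Brown) = 2(0.81)/(1+0.81) ≃ 0.89503
SEM = 7.60000*√(1 − 0.89503) ≃ 2.46236
Standard error of the difference = 2.46236·√2 ≃ 3.48230

3.48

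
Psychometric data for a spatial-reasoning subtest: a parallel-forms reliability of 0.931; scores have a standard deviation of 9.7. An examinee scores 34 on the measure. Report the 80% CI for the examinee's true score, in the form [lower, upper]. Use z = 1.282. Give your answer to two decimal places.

The standard error of measurement is 9.70000·√(1 − 0.93100) ≈ 9.70000·0.26268 ≈ 2.54798.
Margin = 1.282 · 2.54798 ≈ 3.26651
CI = 34 ± 3.26651 → [30.73349, 37.26651]

[30.73, 37.27]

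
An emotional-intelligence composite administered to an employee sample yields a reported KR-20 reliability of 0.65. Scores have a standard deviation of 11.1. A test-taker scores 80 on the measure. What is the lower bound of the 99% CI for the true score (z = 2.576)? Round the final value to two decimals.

The standard error of measurement is 11.100×√(1 − 0.650) ≃ 11.100×0.592 ≃ 6.567.
Half-width = 2.576×6.567 ≃ 16.916
Lower bound: 80 − 16.916 = 63.084

63.08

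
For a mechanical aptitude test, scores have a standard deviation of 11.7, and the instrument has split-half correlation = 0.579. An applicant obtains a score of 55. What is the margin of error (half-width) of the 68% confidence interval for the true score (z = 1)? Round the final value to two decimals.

r_full = 2·0.579 / (1 + 0.579) ≈ 0.733
SEM = 11.700 · √(1 − 0.733) = 11.700 · √0.267 ≈ 11.700 · 0.516 ≈ 6.041
Margin = 1 · 6.041 ≈ 6.041

6.04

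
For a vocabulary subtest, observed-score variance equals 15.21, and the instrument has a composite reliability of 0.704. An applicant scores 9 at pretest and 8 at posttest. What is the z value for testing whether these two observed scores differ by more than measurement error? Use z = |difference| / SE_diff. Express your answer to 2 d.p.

0.33

SD = √15.21 = 3.900
SEM = 3.900 · √(1 − 0.704) = 3.900 · √0.296 ≃ 3.900 · 0.544 ≃ 2.122
SE_diff = √2 · SEM ≃ 3.001
z = 1 / 3.001 ≃ 0.333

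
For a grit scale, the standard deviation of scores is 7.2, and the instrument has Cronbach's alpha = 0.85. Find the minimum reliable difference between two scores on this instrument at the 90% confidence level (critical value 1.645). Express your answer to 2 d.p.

6.49

SEM = 7.2000×√(1 − 0.8500) ≈ 2.7885
SE_diff = SEM × √2 ≈ 2.7885 × 1.4142 ≈ 3.9436
Minimum reliable difference = 1.645 × SE_diff ≈ 1.645 × 3.9436 ≈ 6.4872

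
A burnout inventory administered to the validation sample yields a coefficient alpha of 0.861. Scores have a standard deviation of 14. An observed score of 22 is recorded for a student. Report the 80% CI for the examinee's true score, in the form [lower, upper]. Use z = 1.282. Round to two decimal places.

[15.31, 28.69]

SEM = 14.0000 · √(1 − 0.8610) = 14.0000 · √0.1390 ≈ 14.0000 · 0.3728 ≈ 5.2196
1.282 · SEM ≈ 6.6915
80% CI: 22 ± 6.6915 = [15.3085, 28.6915]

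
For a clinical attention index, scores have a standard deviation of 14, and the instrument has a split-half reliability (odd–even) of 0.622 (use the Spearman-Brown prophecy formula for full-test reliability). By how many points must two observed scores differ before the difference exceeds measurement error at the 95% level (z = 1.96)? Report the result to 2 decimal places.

Spearman-Brown: r = 2(0.622) / (1 + 0.622) = 1.244 / 1.622 ≈ 0.767
The standard error of measurement is 14.000·√(1 − 0.767) ≈ 14.000·0.483 ≈ 6.758.
Standard error of the difference = 6.758·√2 ≈ 9.558
Minimum reliable difference = 1.96 · SE_diff ≈ 1.96 · 9.558 ≈ 18.734

18.73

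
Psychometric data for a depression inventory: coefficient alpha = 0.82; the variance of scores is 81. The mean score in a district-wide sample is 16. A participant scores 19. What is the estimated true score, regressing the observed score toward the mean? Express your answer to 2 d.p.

18.46

Estimated true score = 0.820×19 + (1 − 0.820)×16 ≈ 18.460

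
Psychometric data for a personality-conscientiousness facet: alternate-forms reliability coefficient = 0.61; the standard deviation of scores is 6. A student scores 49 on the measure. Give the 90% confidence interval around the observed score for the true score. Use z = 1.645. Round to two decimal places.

SEM = 6.000 × √(1 − 0.610) = 6.000 × √0.390 ≈ 6.000 × 0.624 ≈ 3.747
1.645 × SEM ≈ 6.164
CI = 49 ± 6.164 → [42.836, 55.164]

[42.84, 55.16]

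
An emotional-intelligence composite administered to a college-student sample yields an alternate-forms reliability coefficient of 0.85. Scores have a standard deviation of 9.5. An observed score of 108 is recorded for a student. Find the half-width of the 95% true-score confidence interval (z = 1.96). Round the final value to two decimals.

SEM = 9.500*√(1 − 0.850) ≃ 3.679
Margin = 1.96 * 3.679 ≃ 7.211

7.21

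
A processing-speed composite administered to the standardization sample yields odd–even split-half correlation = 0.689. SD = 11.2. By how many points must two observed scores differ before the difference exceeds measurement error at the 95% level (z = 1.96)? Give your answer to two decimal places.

13.32

Full-length reliability (Spearman-Brown) = 2(0.689)/(1+0.689) ≈ 0.8159
SEM = 11.2000·√(1 − 0.8159) ≈ 4.8060
Standard error of the difference = 4.8060·√2 ≈ 6.7967
Minimum reliable difference = 1.96 · SE_diff ≈ 1.96 · 6.7967 ≈ 13.3215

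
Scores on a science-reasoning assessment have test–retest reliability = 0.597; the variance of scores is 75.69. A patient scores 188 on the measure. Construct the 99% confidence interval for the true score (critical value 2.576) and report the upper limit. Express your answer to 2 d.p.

202.23

SD = √75.69 = 8.700
The standard error of measurement is 8.700·√(1 − 0.597) ≈ 8.700·0.635 ≈ 5.523.
Half-width = 2.576·5.523 ≈ 14.227
Upper bound: 188 + 14.227 = 202.227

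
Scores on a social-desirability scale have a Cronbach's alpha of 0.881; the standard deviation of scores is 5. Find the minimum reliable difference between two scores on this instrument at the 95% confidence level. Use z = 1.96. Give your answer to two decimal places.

4.78

SEM = 5.000×√(1 − 0.881) ≃ 1.725
Standard error of the difference = 1.725·√2 ≃ 2.439
Minimum reliable difference = 1.96 × SE_diff ≃ 1.96 × 2.439 ≃ 4.781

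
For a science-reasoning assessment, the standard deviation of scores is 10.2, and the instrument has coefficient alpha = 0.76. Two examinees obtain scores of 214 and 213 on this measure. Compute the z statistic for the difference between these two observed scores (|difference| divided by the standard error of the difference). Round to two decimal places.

0.14

SEM = 10.200 × √(1 − 0.760) = 10.200 × √0.240 ≈ 10.200 × 0.490 ≈ 4.997
Standard error of the difference = 4.997·√2 ≈ 7.067
z = 1 / 7.067 ≈ 0.142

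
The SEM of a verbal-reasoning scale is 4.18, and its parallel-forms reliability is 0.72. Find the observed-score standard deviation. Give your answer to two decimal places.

SD = SEM / √(1 − r) = 4.18 / √0.280 ≈ 4.18 / 0.529 ≈ 7.899

7.90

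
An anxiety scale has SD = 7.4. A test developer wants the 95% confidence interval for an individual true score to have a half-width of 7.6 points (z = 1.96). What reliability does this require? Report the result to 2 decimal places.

Required SEM = 7.6 / 1.96 ≈ 3.878
r = 1 − (SEM / SD)² = 1 − (3.878 / 7.4)² ≈ 1 − 0.275 ≈ 0.725

0.73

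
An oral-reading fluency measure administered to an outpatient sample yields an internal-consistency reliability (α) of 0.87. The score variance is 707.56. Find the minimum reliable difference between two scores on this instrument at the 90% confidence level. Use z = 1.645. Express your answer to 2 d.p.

SD = √707.56 ≈ 26.6000
The standard error of measurement is 26.6000*√(1 − 0.8700) ≈ 26.6000*0.3606 ≈ 9.5908.
SE_diff = √2 * SEM ≈ 13.5634
Smallest detectable difference = 1.645*13.5634 ≈ 22.3118

22.31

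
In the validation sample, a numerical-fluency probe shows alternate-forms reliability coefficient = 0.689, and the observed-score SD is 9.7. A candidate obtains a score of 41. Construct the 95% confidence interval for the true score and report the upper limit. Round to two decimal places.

51.60

SEM = 9.7000·√(1 − 0.6890) ≈ 5.4094
1.96 · SEM ≈ 10.6025
Upper limit = 41 + 10.6025 ≈ 51.6025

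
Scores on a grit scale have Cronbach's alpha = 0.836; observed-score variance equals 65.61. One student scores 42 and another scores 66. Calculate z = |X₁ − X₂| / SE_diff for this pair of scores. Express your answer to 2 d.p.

SD = √65.61 ≈ 8.1000
SEM = 8.1000 * √(1 − 0.8360) = 8.1000 * √0.1640 ≈ 8.1000 * 0.4050 ≈ 3.2802
Standard error of the difference = 3.2802·√2 ≈ 4.6390
z = |42 − 66| / 4.6390 = 24 / 4.6390 ≈ 5.1736

5.17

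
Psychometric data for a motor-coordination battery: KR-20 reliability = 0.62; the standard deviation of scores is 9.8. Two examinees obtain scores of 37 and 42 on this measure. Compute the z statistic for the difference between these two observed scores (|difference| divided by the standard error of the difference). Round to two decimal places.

0.59

SEM = 9.80000 * √(1 − 0.62000) = 9.80000 * √0.38000 ≈ 9.80000 * 0.61644 ≈ 6.04113
Standard error of the difference = 6.04113·√2 ≈ 8.54344
z = |37 − 42| / 8.54344 = 5 / 8.54344 ≈ 0.58524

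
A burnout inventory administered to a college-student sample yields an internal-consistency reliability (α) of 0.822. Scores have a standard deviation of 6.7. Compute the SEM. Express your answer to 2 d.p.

SEM = 6.70000 · √(1 − 0.82200) = 6.70000 · √0.17800 ≈ 6.70000 · 0.42190 ≈ 2.82673

2.83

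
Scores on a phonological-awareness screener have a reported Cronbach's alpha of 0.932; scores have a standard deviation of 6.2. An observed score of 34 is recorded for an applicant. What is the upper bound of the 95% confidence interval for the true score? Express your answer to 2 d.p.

The standard error of measurement is 6.200×√(1 − 0.932) ≈ 6.200×0.261 ≈ 1.617.
Half-width = 1.96×1.617 ≈ 3.169
Upper bound: 34 + 3.169 = 37.169

37.17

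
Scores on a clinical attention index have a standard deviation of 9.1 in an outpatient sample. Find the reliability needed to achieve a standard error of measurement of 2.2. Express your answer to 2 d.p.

0.94

Required reliability = 1 − (SEM/SD)² = 1 − 0.05845 ≈ 0.94155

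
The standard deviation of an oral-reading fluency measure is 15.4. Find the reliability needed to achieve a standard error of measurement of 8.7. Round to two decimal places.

0.68

r = 1 − (SEM / SD)² = 1 − (8.7000 / 15.4)² ≈ 1 − 0.3192 ≈ 0.6808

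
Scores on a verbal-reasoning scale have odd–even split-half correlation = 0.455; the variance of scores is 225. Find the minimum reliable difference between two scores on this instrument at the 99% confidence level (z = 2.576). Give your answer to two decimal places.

33.44

SD = √225 = 15.000
Full-length reliability (Spearman-Brown) = 2(0.455)/(1+0.455) ≈ 0.625
SEM = 15.000 · √(1 − 0.625) = 15.000 · √0.375 ≈ 15.000 · 0.612 ≈ 9.180
SE_diff = SEM · √2 ≈ 9.180 · 1.414 ≈ 12.983
Minimum reliable difference = 2.576 · SE_diff ≈ 2.576 · 12.983 ≈ 33.444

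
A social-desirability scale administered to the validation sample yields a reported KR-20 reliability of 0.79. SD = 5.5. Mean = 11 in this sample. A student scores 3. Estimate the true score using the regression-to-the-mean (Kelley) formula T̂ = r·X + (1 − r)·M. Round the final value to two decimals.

Estimated true score = 0.79000×3 + (1 − 0.79000)×11 ≃ 4.68000

4.68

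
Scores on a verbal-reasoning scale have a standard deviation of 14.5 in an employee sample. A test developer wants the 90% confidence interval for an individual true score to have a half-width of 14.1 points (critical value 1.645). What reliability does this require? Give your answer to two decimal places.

Required SEM = 14.1 / 1.645 ≃ 8.5714
r = 1 − (SEM / SD)² = 1 − (8.5714 / 14.5)² ≃ 1 − 0.3494 ≃ 0.6506

0.65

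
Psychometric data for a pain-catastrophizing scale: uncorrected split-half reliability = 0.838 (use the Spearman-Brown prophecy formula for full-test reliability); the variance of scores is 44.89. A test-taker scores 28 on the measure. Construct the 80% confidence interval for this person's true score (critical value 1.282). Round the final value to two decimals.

[25.45, 30.55]

SD = √44.89 = 6.7000
r_full = 2·0.838 / (1 + 0.838) ≈ 0.9119
SEM = 6.7000 * √(1 − 0.9119) = 6.7000 * √0.0881 ≈ 6.7000 * 0.2969 ≈ 1.9891
1.282 * SEM ≈ 2.5500
80% CI: 28 ± 2.5500 = [25.4500, 30.5500]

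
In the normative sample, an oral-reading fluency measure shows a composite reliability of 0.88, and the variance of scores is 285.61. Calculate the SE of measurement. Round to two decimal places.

5.85

SD = √285.61 ≈ 16.90000
SEM = 16.90000 × √(1 − 0.88000) = 16.90000 × √0.12000 ≈ 16.90000 × 0.34641 ≈ 5.85433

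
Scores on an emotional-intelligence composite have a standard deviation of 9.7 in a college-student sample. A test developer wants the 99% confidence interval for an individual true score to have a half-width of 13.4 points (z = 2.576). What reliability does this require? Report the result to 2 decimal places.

Required SEM = 13.4 / 2.576 ≈ 5.202
Required reliability = 1 − (SEM/SD)² = 1 − 0.288 ≈ 0.712

0.71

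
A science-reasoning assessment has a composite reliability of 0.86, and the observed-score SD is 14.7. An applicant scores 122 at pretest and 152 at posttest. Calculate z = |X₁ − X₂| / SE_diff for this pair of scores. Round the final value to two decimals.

3.86

The standard error of measurement is 14.70000·√(1 − 0.86000) ≈ 14.70000·0.37417 ≈ 5.50024.
SE_diff = √2 · SEM ≈ 7.77851
z = 30 / 7.77851 ≈ 3.85678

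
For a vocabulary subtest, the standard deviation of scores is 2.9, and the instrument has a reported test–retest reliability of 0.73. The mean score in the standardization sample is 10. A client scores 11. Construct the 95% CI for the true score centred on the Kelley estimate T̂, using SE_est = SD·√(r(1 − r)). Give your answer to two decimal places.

T̂ = 0.73000(11) + 0.27000(10) ≈ 10.73000
SE_est = SD · √(r(1 − r)) = 2.90000 · √0.19710 ≈ 2.90000 · 0.44396 ≈ 1.28748
CI = 10.73000 ± 1.96 · 1.28748 → [8.20653, 13.25347]

[8.21, 13.25]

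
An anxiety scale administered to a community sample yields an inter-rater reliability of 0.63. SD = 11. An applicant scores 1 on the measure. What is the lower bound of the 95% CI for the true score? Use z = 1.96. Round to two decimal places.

The standard error of measurement is 11.000·√(1 − 0.630) ≈ 11.000·0.608 ≈ 6.691.
1.96 · SEM ≈ 13.114
Lower bound: 1 − 13.114 = -12.114

-12.11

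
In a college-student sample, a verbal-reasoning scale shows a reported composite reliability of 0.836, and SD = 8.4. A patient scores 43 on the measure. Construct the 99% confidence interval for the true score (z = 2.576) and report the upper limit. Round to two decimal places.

51.76

The standard error of measurement is 8.400·√(1 − 0.836) ≈ 8.400·0.405 ≈ 3.402.
2.576 · SEM ≈ 8.763
Upper bound: 43 + 8.763 = 51.763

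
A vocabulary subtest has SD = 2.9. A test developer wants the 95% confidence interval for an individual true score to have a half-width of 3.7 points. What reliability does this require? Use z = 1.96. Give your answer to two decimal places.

Required SEM = 3.7 / 1.96 ≈ 1.888
r = 1 − (1.888/2.9)² ≈ 1 − 0.424 ≈ 0.576

0.58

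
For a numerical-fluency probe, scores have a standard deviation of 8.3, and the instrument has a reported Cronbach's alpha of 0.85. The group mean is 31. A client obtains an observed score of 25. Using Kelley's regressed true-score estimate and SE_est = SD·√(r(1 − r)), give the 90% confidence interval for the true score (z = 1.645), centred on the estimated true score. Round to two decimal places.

T̂ = r·X + (1 − r)·M = 0.8500×25 + 0.1500×31 = 21.2500 + 4.6500 ≃ 25.9000
SE_est = 8.3000·√[r(1 − r)] ≃ 2.9637
90% CI: 25.9000 ± 4.8753 ≃ (21.0247, 30.7753)

[21.02, 30.78]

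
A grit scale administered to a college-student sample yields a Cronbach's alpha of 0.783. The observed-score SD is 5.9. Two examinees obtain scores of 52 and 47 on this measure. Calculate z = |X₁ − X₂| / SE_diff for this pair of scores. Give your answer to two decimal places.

1.29

SEM = 5.90000 * √(1 − 0.78300) = 5.90000 * √0.21700 ≈ 5.90000 * 0.46583 ≈ 2.74841
SE_diff = √2 * SEM ≈ 3.88684
z = |52 − 47| / 3.88684 = 5 / 3.88684 ≈ 1.28639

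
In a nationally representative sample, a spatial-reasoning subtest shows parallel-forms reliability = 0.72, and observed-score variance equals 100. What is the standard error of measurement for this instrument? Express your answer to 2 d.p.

SD = √100 ≃ 10.000
SEM = 10.000 · √(1 − 0.720) = 10.000 · √0.280 ≃ 10.000 · 0.529 ≃ 5.292

5.29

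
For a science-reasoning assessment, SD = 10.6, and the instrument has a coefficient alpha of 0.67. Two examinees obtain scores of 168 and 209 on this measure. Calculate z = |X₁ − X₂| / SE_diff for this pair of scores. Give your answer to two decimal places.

The standard error of measurement is 10.6000×√(1 − 0.6700) ≈ 10.6000×0.5745 ≈ 6.0892.
SE_diff = √2 × SEM ≈ 8.6115
z = |168 − 209| / 8.6115 = 41 / 8.6115 ≈ 4.7611

4.76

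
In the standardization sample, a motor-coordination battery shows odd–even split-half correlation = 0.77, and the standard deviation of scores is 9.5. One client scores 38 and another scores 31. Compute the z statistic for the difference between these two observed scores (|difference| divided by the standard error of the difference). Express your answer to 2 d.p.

Full-length reliability (Spearman-Brown) = 2(0.77)/(1+0.77) ≈ 0.870
SEM = 9.500 × √(1 − 0.870) = 9.500 × √0.130 ≈ 9.500 × 0.360 ≈ 3.425
Standard error of the difference = 3.425·√2 ≈ 4.843
z = 7 / 4.843 ≈ 1.445

1.45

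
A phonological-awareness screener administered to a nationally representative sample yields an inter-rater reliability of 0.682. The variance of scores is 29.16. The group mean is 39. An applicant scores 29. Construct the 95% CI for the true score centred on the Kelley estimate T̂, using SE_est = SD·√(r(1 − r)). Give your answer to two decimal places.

[27.25, 37.11]

SD = √29.16 = 5.4000
T̂ = 0.6820(29) + 0.3180(39) ≈ 32.1800
SE_est = SD * √(r(1 − r)) = 5.4000 * √0.2169 ≈ 5.4000 * 0.4657 ≈ 2.5148
95% CI: 32.1800 ± 4.9290 ≈ (27.2510, 37.1090)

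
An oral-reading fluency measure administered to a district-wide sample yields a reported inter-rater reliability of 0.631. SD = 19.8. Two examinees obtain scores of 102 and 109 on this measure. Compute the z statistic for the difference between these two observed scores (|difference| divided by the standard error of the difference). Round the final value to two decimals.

SEM = 19.800 · √(1 − 0.631) = 19.800 · √0.369 ≃ 19.800 · 0.607 ≃ 12.028
SE_diff = SEM · √2 ≃ 12.028 · 1.414 ≃ 17.010
z = 7 / 17.010 ≃ 0.412

0.41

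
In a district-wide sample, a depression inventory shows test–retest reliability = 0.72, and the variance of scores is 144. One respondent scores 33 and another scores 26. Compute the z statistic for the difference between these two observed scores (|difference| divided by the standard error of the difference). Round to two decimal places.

SD = √144 ≃ 12.000
SEM = 12.000 * √(1 − 0.720) = 12.000 * √0.280 ≃ 12.000 * 0.529 ≃ 6.350
SE_diff = √2 * SEM ≃ 8.980
z = |33 − 26| / 8.980 = 7 / 8.980 ≃ 0.780

0.78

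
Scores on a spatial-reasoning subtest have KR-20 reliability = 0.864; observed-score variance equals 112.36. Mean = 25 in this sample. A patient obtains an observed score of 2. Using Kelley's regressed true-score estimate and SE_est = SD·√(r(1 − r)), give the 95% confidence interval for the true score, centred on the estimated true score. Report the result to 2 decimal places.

[-1.99, 12.25]

σ = 112.36^(1/2) = 10.6000
T̂ = r·X + (1 − r)·M = 0.8640·2 + 0.1360·25 = 1.7280 + 3.4000 ≃ 5.1280
SE_est = 10.6000·√(0.8640·0.1360) ≃ 3.6336
CI = 5.1280 ± 1.96 · 3.6336 → [-1.9938, 12.2498]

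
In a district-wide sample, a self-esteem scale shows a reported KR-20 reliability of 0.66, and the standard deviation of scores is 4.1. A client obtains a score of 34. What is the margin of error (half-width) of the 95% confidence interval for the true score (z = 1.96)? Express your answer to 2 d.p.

4.69

SEM = 4.100 × √(1 − 0.660) = 4.100 × √0.340 ≈ 4.100 × 0.583 ≈ 2.391
Margin = 1.96 × 2.391 ≈ 4.686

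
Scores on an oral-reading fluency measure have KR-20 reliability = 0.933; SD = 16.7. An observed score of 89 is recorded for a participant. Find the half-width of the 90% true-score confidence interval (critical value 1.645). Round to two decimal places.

SEM = 16.7000 × √(1 − 0.9330) = 16.7000 × √0.0670 ≈ 16.7000 × 0.2588 ≈ 4.3227
Half-width = 1.645×4.3227 ≈ 7.1108

7.11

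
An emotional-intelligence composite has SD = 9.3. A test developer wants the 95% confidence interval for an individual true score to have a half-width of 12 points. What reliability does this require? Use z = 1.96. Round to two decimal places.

Required SEM = 12 / 1.96 ≃ 6.12245
r = 1 − (SEM / SD)² = 1 − (6.12245 / 9.3)² ≃ 1 − 0.43340 ≃ 0.56660

0.57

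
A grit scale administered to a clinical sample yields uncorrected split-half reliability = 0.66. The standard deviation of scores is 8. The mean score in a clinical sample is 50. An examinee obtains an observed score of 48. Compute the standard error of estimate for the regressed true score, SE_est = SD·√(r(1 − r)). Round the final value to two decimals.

3.23

Full-length reliability (Spearman-Brown) = 2(0.66)/(1+0.66) ≈ 0.795
SE_est = 8.000·√[r(1 − r)] ≈ 3.229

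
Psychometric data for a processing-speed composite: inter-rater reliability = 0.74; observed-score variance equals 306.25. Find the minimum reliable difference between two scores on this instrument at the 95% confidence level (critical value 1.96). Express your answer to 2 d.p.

24.73

σ = 306.25^(1/2) = 17.5000
SEM = 17.5000·√(1 − 0.7400) ≈ 8.9233
Standard error of the difference = 8.9233·√2 ≈ 12.6194
Minimum reliable difference = 1.96 · SE_diff ≈ 1.96 · 12.6194 ≈ 24.7341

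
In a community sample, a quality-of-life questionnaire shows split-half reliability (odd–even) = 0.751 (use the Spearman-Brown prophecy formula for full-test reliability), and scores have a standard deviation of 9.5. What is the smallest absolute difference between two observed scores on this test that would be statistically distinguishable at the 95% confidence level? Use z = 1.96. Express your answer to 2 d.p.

9.93

Full-length reliability (Spearman-Brown) = 2(0.751)/(1+0.751) ≈ 0.8578
SEM = 9.5000 × √(1 − 0.8578) = 9.5000 × √0.1422 ≈ 9.5000 × 0.3771 ≈ 3.5825
SE_diff = SEM × √2 ≈ 3.5825 × 1.4142 ≈ 5.0664
Smallest detectable difference = 1.96×5.0664 ≈ 9.9300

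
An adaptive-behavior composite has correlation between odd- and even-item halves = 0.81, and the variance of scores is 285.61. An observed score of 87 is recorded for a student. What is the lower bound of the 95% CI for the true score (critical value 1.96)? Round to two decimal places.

SD = √285.61 = 16.900
Spearman-Brown: r = 2(0.81) / (1 + 0.81) = 1.620 / 1.810 ≃ 0.895
SEM = 16.900×√(1 − 0.895) ≃ 5.476
1.96 × SEM ≃ 10.732
Lower bound: 87 − 10.732 = 76.268

76.27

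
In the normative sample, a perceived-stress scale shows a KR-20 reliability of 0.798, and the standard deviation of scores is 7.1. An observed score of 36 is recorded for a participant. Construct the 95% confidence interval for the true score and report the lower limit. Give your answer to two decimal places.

29.75

SEM = 7.1000 * √(1 − 0.7980) = 7.1000 * √0.2020 ≈ 7.1000 * 0.4494 ≈ 3.1911
1.96 * SEM ≈ 6.2545
Lower limit = 36 − 6.2545 ≈ 29.7455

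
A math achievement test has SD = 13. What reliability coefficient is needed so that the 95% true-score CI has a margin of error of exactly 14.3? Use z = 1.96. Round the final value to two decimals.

0.69

SEM needed = half-width / z = 14.3/1.96 ≈ 7.296
r = 1 − (SEM / SD)² = 1 − (7.296 / 13)² ≈ 1 − 0.315 ≈ 0.685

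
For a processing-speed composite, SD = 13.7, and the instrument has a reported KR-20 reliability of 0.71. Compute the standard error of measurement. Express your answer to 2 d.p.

SEM = 13.7000*√(1 − 0.7100) ≈ 7.3777

7.38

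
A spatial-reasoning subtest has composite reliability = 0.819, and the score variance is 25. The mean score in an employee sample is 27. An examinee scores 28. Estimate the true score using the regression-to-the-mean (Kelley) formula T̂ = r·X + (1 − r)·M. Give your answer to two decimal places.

27.82

Estimated true score = 0.8190·28 + (1 − 0.8190)·27 ≈ 27.8190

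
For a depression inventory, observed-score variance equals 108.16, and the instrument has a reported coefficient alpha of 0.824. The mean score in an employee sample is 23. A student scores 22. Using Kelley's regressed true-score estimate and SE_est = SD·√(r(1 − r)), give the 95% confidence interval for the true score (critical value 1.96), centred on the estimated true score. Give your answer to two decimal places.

SD = √108.16 ≈ 10.400
T̂ = 0.824(22) + 0.176(23) ≈ 22.176
SE_est = 10.400·√[r(1 − r)] ≈ 3.961
95% CI: 22.176 ± 7.763 ≈ (14.413, 29.939)

[14.41, 29.94]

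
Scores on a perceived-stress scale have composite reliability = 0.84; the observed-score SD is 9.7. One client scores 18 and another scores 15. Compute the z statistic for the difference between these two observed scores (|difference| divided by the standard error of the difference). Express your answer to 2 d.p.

0.55

SEM = 9.70000 × √(1 − 0.84000) = 9.70000 × √0.16000 ≃ 9.70000 × 0.40000 ≃ 3.88000
Standard error of the difference = 3.88000·√2 ≃ 5.48715
z = |18 − 15| / 5.48715 = 3 / 5.48715 ≃ 0.54673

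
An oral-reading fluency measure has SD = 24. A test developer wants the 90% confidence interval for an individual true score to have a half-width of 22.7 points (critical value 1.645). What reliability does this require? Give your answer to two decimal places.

Required SEM = 22.7 / 1.645 ≈ 13.7994
Required reliability = 1 − (SEM/SD)² = 1 − 0.3306 ≈ 0.6694

0.67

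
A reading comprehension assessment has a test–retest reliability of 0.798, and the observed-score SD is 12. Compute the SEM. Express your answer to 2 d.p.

5.39

The standard error of measurement is 12.000*√(1 − 0.798) ≃ 12.000*0.449 ≃ 5.393.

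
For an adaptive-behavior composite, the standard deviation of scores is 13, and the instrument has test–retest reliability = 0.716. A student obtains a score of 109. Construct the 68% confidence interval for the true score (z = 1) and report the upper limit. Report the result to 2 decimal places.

115.93

SEM = 13.0000*√(1 − 0.7160) ≃ 6.9279
Half-width = 1*6.9279 ≃ 6.9279
Upper bound: 109 + 6.9279 = 115.9279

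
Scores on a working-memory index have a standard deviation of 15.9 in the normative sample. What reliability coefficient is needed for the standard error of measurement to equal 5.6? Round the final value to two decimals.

Required reliability = 1 − (SEM/SD)² = 1 − 0.1240 ≈ 0.8760

0.88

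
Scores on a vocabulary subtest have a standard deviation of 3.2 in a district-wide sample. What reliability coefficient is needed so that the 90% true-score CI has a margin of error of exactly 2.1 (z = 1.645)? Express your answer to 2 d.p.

SEM needed = half-width / z = 2.1/1.645 ≈ 1.277
r = 1 − (1.277/3.2)² ≈ 1 − 0.159 ≈ 0.841

0.84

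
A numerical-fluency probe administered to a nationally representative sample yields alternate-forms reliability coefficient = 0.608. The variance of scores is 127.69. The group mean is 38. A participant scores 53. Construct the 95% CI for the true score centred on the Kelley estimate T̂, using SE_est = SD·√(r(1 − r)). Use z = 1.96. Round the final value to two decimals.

[36.31, 57.93]

SD = √127.69 ≈ 11.30000
Estimated true score = 0.60800×53 + (1 − 0.60800)×38 ≈ 47.12000
SE_est = SD × √(r(1 − r)) = 11.30000 × √0.23834 ≈ 11.30000 × 0.48820 ≈ 5.51662
CI = 47.12000 ± 1.96 × 5.51662 → [36.30742, 57.93258]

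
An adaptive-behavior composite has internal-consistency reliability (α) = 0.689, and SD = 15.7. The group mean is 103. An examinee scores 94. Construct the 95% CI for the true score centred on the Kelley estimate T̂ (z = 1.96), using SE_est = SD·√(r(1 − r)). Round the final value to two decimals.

[82.55, 111.04]

T̂ = 0.6890(94) + 0.3110(103) ≈ 96.7990
SE_est = 15.7000×√(0.6890×0.3110) ≈ 7.2676
95% CI: 96.7990 ± 14.2444 ≈ (82.5546, 111.0434)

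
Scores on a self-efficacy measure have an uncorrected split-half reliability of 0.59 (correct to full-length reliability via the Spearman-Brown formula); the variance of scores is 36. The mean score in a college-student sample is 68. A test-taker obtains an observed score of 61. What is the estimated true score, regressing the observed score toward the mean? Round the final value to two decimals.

Full-length reliability (Spearman-Brown) = 2(0.59)/(1+0.59) ≃ 0.742
T̂ = 0.742(61) + 0.258(68) ≃ 62.805

62.81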